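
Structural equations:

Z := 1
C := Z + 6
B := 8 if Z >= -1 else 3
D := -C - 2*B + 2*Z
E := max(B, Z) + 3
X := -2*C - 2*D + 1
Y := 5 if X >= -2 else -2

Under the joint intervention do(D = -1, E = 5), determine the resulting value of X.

The joint intervention fixes D = -1, E = 5, removing each variable's own equation.
C = Z + 6  [with Z=1]  = 7
X = -2*C - 2*D + 1  [with C=7, D=-1]  = -11

-11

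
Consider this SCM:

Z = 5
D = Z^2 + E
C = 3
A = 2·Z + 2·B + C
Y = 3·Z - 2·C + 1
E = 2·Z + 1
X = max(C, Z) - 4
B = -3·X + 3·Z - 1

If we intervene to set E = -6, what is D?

19

do(E=-6) replaces the equation E = 2·Z + 1 with the constant E = -6.
D = Z^2 + E  [with Z=5, E=-6]  = 19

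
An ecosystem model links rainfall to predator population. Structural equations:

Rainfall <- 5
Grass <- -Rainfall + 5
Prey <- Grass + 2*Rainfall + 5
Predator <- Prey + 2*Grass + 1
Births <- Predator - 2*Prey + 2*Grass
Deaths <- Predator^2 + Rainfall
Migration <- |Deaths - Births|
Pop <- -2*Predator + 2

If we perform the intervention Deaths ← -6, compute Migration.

8

Intervening sets Deaths = -6 and removes its equation (Deaths <- Predator^2 + Rainfall).
Grass = -Rainfall + 5  [with Rainfall=5]  = 0
Prey = Grass + 2*Rainfall + 5  [with Grass=0, Rainfall=5]  = 15
Predator = Prey + 2*Grass + 1  [with Prey=15, Grass=0]  = 16
Births = Predator - 2*Prey + 2*Grass  [with Predator=16, Prey=15, Grass=0]  = -14
Migration = |Deaths - Births|  [with Deaths=-6, Births=-14]  = 8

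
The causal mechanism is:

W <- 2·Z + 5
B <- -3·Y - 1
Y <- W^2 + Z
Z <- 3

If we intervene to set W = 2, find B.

Under do(W=2), the mechanism W <- 2·Z + 5 is discarded; W is fixed at 2.
Y = W^2 + Z  [with W=2, Z=3]  = 7
B = -3·Y - 1  [with Y=7]  = -22

-22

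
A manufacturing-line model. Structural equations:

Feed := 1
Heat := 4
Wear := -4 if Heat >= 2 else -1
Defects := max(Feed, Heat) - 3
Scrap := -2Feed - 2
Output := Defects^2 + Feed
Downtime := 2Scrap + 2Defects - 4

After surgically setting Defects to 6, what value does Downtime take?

0

The intervention breaks the incoming arrows to Defects: Defects := max(Feed, Heat) - 3 no longer applies, and Defects = 6.
Scrap = -2Feed - 2  [with Feed=1]  = -4
Downtime = 2Scrap + 2Defects - 4  [with Scrap=-4, Defects=6]  = 0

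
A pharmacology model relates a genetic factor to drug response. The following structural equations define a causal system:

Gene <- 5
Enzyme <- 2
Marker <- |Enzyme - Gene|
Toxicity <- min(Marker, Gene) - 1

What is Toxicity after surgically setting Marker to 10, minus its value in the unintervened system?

2

The intervention breaks the incoming arrows to Marker: Marker <- |Enzyme - Gene| no longer applies, and Marker = 10.
Toxicity = min(Marker, Gene) - 1  [with Marker=10, Gene=5]  = 4
Without intervention: Marker = |Enzyme - Gene|  [with Enzyme=2, Gene=5]  = 3; Toxicity = min(Marker, Gene) - 1  [with Marker=3, Gene=5]  = 2.
Change = 4 − 2 = 2.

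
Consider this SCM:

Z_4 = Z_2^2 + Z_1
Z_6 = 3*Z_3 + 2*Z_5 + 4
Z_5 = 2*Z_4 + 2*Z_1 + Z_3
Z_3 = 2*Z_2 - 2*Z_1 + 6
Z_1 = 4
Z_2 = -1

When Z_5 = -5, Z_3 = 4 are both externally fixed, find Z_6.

The joint intervention fixes Z_5 = -5, Z_3 = 4, removing each variable's own equation.
Z_6 = 3*Z_3 + 2*Z_5 + 4  [with Z_3=4, Z_5=-5]  = 6

6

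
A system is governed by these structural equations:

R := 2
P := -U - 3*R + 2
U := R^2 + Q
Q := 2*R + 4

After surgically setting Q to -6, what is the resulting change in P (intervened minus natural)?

Under do(Q=-6), the mechanism Q := 2*R + 4 is discarded; Q is fixed at -6.
U = R^2 + Q  [with R=2, Q=-6]  = -2
P = -U - 3*R + 2  [with U=-2, R=2]  = -2
Without intervention: Q = 2*R + 4  [with R=2]  = 8; U = R^2 + Q  [with R=2, Q=8]  = 12; P = -U - 3*R + 2  [with U=12, R=2]  = -16.
Change = -2 − (-16) = 14.

14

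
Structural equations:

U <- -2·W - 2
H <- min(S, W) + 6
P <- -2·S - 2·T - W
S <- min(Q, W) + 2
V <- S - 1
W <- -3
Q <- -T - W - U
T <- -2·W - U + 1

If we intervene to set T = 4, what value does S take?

-3

do(T=4) replaces the equation T <- -2·W - U + 1 with the constant T = 4.
U = -2·W - 2  [with W=-3]  = 4
Q = -T - W - U  [with T=4, W=-3, U=4]  = -5
S = min(Q, W) + 2  [with Q=-5, W=-3]  = -3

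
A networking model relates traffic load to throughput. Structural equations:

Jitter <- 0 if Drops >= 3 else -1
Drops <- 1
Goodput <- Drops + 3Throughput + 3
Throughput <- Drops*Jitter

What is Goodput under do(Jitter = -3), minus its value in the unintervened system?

Under do(Jitter=-3), the mechanism Jitter <- 0 if Drops >= 3 else -1 is discarded; Jitter is fixed at -3.
Throughput = Drops*Jitter  [with Drops=1, Jitter=-3]  = -3
Goodput = Drops + 3Throughput + 3  [with Drops=1, Throughput=-3]  = -5
Without intervention: Jitter = 0 if Drops >= 3 else -1  [with Drops=1]  = -1; Throughput = Drops*Jitter  [with Drops=1, Jitter=-1]  = -1; Goodput = Drops + 3Throughput + 3  [with Drops=1, Throughput=-1]  = 1.
Change = -5 − 1 = -6.

-6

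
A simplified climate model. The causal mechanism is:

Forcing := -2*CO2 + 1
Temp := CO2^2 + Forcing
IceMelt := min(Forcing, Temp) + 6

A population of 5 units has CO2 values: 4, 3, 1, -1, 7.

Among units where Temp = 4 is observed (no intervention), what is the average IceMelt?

E[IceMelt|Temp=4] averages over only the 2 units with Temp=4 (CO2 = 3, -1): IceMelt = 1, 9, mean 5.

5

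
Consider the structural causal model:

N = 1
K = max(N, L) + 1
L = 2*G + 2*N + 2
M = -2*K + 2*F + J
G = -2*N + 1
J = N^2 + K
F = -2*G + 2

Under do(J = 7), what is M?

Under do(J=7), the mechanism J = N^2 + K is discarded; J is fixed at 7.
G = -2*N + 1  [with N=1]  = -1
L = 2*G + 2*N + 2  [with G=-1, N=1]  = 2
K = max(N, L) + 1  [with N=1, L=2]  = 3
F = -2*G + 2  [with G=-1]  = 4
M = -2*K + 2*F + J  [with K=3, F=4, J=7]  = 9

9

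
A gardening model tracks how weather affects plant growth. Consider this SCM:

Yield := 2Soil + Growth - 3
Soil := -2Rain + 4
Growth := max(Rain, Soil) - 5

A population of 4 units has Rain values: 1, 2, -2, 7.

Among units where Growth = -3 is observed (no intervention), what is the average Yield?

Conditioning on Growth=-3 selects the 2 unit(s) with Rain ∈ {1, 2}. Their Yield values: -2, -6. Mean = -4.

-4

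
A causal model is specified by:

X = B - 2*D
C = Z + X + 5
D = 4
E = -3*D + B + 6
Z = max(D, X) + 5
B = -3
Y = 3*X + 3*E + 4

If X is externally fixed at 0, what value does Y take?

-23

do(X=0) replaces the equation X = B - 2*D with the constant X = 0.
E = -3*D + B + 6  [with D=4, B=-3]  = -9
Y = 3*X + 3*E + 4  [with X=0, E=-9]  = -23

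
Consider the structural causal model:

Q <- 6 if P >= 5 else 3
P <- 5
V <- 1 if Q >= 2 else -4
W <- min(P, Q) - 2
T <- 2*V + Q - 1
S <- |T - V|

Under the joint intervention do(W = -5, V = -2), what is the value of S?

Under do(W = -5, V = -2), each intervened variable's structural equation is replaced by its fixed value.
Q = 6 if P >= 5 else 3  [with P=5]  = 6
T = 2*V + Q - 1  [with V=-2, Q=6]  = 1
S = |T - V|  [with T=1, V=-2]  = 3

3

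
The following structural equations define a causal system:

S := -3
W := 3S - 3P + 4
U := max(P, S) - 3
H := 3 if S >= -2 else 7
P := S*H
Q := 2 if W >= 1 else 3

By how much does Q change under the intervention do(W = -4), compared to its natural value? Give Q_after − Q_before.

1

The intervention breaks the incoming arrows to W: W := 3S - 3P + 4 no longer applies, and W = -4.
Q = 2 if W >= 1 else 3  [with W=-4]  = 3
Without intervention: H = 3 if S >= -2 else 7  [with S=-3]  = 7; P = S*H  [with S=-3, H=7]  = -21; W = 3S - 3P + 4  [with S=-3, P=-21]  = 58; Q = 2 if W >= 1 else 3  [with W=58]  = 2.
Change = 3 − 2 = 1.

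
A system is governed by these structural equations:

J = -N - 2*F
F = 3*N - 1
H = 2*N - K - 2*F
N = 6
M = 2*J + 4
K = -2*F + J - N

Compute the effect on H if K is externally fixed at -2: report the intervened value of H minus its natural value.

-78

Intervening sets K = -2 and removes its equation (K = -2*F + J - N).
F = 3*N - 1  [with N=6]  = 17
H = 2*N - K - 2*F  [with N=6, K=-2, F=17]  = -20
Without intervention: F = 3*N - 1  [with N=6]  = 17; J = -N - 2*F  [with N=6, F=17]  = -40; K = -2*F + J - N  [with F=17, J=-40, N=6]  = -80; H = 2*N - K - 2*F  [with N=6, K=-80, F=17]  = 58.
Change = -20 − 58 = -78.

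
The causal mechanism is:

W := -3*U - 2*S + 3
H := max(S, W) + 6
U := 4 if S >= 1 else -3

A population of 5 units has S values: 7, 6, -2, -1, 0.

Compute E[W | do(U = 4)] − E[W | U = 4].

9

do(U=4) breaks U's dependence on S. With U=4 fixed, W across the units is -23, -21, -5, -7, -9, mean -13.
Observing U=4 restricts to units where U's equation naturally yields 4: S ∈ {7, 6}. In that subpopulation W = -23, -21, mean -22.
Difference = -13 − (-22) = 9.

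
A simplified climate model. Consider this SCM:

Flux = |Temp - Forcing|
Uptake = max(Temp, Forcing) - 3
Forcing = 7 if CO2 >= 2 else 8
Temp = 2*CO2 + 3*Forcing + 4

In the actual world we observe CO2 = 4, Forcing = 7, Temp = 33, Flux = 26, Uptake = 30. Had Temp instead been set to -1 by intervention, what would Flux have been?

8

The intervention breaks the incoming arrows to Temp: Temp = 2*CO2 + 3*Forcing + 4 no longer applies, and Temp = -1.
Forcing = 7 if CO2 >= 2 else 8  [with CO2=4]  = 7
Flux = |Temp - Forcing|  [with Temp=-1, Forcing=7]  = 8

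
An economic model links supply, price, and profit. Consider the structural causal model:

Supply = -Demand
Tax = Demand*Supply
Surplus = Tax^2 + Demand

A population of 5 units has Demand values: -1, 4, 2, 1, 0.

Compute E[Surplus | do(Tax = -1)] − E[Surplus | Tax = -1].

1.2

Under do(Tax=-1), Tax's equation is replaced by Tax=-1 for every unit. Per-unit Surplus: 0, 5, 3, 2, 1. Mean = 2.2.
Observing Tax=-1 restricts to units where Tax's equation naturally yields -1: Demand ∈ {-1, 1}. In that subpopulation Surplus = 0, 2, mean 1.
Difference = 2.2 − 1 = 1.2.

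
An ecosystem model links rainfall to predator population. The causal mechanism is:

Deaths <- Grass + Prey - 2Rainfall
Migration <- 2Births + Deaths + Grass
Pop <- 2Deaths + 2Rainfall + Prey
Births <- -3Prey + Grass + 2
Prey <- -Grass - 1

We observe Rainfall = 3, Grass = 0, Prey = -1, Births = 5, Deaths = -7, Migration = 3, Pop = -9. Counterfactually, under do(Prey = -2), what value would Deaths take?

do(Prey=-2) replaces the equation Prey <- -Grass - 1 with the constant Prey = -2.
Deaths = Grass + Prey - 2Rainfall  [with Grass=0, Prey=-2, Rainfall=3]  = -8

-8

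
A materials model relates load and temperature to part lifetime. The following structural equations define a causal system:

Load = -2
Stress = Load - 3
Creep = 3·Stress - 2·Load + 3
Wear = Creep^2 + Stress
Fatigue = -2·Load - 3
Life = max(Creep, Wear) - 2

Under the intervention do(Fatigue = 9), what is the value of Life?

57

The intervention breaks the incoming arrows to Fatigue: Fatigue = -2·Load - 3 no longer applies, and Fatigue = 9.
Since Life is not a descendant of the intervened variable, it is unaffected.
Stress = Load - 3  [with Load=-2]  = -5
Creep = 3·Stress - 2·Load + 3  [with Stress=-5, Load=-2]  = -8
Wear = Creep^2 + Stress  [with Creep=-8, Stress=-5]  = 59
Life = max(Creep, Wear) - 2  [with Creep=-8, Wear=59]  = 57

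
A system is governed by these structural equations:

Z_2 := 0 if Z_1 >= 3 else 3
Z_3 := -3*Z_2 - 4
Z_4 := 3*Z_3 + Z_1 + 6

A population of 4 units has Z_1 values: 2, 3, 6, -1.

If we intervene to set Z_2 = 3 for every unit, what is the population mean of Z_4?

-30.5

The intervention sets Z_2=3 in all 4 units regardless of Z_1. Recomputing Z_4 per unit gives -31, -30, -27, -34; average -30.5.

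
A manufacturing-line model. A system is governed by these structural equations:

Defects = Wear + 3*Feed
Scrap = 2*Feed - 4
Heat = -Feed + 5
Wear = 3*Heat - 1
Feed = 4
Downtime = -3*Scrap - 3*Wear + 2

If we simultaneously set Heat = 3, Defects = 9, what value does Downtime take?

The joint intervention fixes Heat = 3, Defects = 9, removing each variable's own equation.
Wear = 3*Heat - 1  [with Heat=3]  = 8
Scrap = 2*Feed - 4  [with Feed=4]  = 4
Downtime = -3*Scrap - 3*Wear + 2  [with Scrap=4, Wear=8]  = -34

-34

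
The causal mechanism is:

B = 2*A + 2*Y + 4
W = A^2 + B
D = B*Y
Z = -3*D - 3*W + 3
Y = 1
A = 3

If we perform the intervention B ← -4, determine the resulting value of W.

5

The intervention breaks the incoming arrows to B: B = 2*A + 2*Y + 4 no longer applies, and B = -4.
W = A^2 + B  [with A=3, B=-4]  = 5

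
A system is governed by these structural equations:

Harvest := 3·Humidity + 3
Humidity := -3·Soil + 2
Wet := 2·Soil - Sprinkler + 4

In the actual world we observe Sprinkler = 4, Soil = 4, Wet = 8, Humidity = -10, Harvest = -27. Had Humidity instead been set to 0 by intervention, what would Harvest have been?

Intervening sets Humidity = 0 and removes its equation (Humidity := -3·Soil + 2).
Harvest = 3·Humidity + 3  [with Humidity=0]  = 3

3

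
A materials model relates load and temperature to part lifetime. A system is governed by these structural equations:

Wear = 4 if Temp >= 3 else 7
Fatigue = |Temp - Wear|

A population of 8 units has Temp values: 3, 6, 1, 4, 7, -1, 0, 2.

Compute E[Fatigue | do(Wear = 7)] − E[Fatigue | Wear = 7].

-2.25

do(Wear=7) breaks Wear's dependence on Temp. With Wear=7 fixed, Fatigue across the units is 4, 1, 6, 3, 0, 8, 7, 5, mean 4.25.
Conditioning on Wear=7 selects the 4 unit(s) with Temp ∈ {1, -1, 0, 2}. Their Fatigue values: 6, 8, 7, 5. Mean = 6.5.
Difference = 4.25 − 6.5 = -2.25.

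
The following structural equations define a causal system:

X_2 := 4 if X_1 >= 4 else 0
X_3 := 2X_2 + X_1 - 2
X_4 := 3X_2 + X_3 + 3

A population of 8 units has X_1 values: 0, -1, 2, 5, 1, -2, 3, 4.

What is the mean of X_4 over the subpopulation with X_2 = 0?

1.5

E[X_4|X_2=0] averages over only the 6 units with X_2=0 (X_1 = 0, -1, 2, 1, -2, 3): X_4 = 1, 0, 3, 2, -1, 4, mean 1.5.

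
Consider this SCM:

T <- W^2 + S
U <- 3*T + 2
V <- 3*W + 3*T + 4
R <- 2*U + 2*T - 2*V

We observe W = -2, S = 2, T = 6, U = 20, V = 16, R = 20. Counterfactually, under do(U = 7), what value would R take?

-6

Under do(U=7), the mechanism U <- 3*T + 2 is discarded; U is fixed at 7.
T = W^2 + S  [with W=-2, S=2]  = 6
V = 3*W + 3*T + 4  [with W=-2, T=6]  = 16
R = 2*U + 2*T - 2*V  [with U=7, T=6, V=16]  = -6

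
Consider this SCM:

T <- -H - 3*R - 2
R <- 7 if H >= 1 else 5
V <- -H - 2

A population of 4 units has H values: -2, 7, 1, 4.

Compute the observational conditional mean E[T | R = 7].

Observing R=7 restricts to units where R's equation naturally yields 7: H ∈ {7, 1, 4}. In that subpopulation T = -30, -24, -27, mean -27.

-27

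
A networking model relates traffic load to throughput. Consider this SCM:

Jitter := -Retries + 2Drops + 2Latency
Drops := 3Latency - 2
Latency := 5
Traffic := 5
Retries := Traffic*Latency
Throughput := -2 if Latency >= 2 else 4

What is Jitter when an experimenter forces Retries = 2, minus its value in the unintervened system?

Intervening sets Retries = 2 and removes its equation (Retries := Traffic*Latency).
Drops = 3Latency - 2  [with Latency=5]  = 13
Jitter = -Retries + 2Drops + 2Latency  [with Retries=2, Drops=13, Latency=5]  = 34
Without intervention: Drops = 3Latency - 2  [with Latency=5]  = 13; Retries = Traffic*Latency  [with Traffic=5, Latency=5]  = 25; Jitter = -Retries + 2Drops + 2Latency  [with Retries=25, Drops=13, Latency=5]  = 11.
Change = 34 − 11 = 23.

23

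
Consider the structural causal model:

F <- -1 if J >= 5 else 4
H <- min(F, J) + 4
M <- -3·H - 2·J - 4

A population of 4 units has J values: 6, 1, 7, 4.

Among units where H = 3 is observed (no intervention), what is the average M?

Conditioning on H=3 selects the 2 unit(s) with J ∈ {6, 7}. Their M values: -25, -27. Mean = -26.

-26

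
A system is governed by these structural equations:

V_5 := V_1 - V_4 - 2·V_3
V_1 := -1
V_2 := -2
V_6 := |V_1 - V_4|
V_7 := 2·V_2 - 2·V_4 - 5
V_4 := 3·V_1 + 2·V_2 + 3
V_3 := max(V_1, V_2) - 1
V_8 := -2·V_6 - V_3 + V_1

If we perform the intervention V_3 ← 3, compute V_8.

-10

The intervention breaks the incoming arrows to V_3: V_3 := max(V_1, V_2) - 1 no longer applies, and V_3 = 3.
V_4 = 3·V_1 + 2·V_2 + 3  [with V_1=-1, V_2=-2]  = -4
V_6 = |V_1 - V_4|  [with V_1=-1, V_4=-4]  = 3
V_8 = -2·V_6 - V_3 + V_1  [with V_6=3, V_3=3, V_1=-1]  = -10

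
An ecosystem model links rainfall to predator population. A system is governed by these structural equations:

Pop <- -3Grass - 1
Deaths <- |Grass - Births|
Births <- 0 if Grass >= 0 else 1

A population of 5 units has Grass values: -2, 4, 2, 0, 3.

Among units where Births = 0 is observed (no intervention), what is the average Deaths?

E[Deaths|Births=0] averages over only the 4 units with Births=0 (Grass = 4, 2, 0, 3): Deaths = 4, 2, 0, 3, mean 2.25.

2.25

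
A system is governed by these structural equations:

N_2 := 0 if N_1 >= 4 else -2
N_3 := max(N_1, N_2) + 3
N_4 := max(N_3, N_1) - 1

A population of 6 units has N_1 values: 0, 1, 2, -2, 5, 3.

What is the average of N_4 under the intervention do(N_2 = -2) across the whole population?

do(N_2=-2) breaks N_2's dependence on N_1. With N_2=-2 fixed, N_4 across the units is 2, 3, 4, 0, 7, 5, mean 3.5.

3.5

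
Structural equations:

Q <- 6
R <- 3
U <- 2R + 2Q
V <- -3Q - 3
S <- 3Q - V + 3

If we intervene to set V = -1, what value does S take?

Intervening sets V = -1 and removes its equation (V <- -3Q - 3).
S = 3Q - V + 3  [with Q=6, V=-1]  = 22

22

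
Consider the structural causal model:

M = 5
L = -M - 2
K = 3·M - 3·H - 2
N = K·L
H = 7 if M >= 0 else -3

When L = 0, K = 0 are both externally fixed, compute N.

0

The joint intervention fixes L = 0, K = 0, removing each variable's own equation.
N = K·L  [with K=0, L=0]  = 0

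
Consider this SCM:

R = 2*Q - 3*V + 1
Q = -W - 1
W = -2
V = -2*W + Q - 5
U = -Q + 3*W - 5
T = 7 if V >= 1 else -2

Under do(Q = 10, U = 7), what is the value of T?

7

The joint intervention fixes Q = 10, U = 7, removing each variable's own equation.
V = -2*W + Q - 5  [with W=-2, Q=10]  = 9
T = 7 if V >= 1 else -2  [with V=9]  = 7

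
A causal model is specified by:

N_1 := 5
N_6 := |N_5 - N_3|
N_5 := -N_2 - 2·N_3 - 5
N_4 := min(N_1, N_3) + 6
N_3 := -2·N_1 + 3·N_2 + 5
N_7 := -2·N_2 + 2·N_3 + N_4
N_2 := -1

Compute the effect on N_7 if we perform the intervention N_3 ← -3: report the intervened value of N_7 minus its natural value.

The intervention breaks the incoming arrows to N_3: N_3 := -2·N_1 + 3·N_2 + 5 no longer applies, and N_3 = -3.
N_4 = min(N_1, N_3) + 6  [with N_1=5, N_3=-3]  = 3
N_7 = -2·N_2 + 2·N_3 + N_4  [with N_2=-1, N_3=-3, N_4=3]  = -1
Without intervention: N_3 = -2·N_1 + 3·N_2 + 5  [with N_1=5, N_2=-1]  = -8; N_4 = min(N_1, N_3) + 6  [with N_1=5, N_3=-8]  = -2; N_7 = -2·N_2 + 2·N_3 + N_4  [with N_2=-1, N_3=-8, N_4=-2]  = -16.
Change = -1 − (-16) = 15.

15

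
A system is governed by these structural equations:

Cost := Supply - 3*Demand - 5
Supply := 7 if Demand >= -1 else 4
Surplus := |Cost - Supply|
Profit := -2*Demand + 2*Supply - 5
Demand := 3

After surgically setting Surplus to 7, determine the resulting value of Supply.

Under do(Surplus=7), the mechanism Surplus := |Cost - Supply| is discarded; Surplus is fixed at 7.
No directed path runs from Surplus to Supply, so Supply keeps its natural value.
Supply = 7 if Demand >= -1 else 4  [with Demand=3]  = 7

7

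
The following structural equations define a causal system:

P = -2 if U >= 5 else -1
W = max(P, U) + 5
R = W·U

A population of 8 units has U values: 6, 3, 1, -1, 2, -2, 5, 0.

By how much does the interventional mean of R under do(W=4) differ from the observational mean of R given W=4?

13

Every unit gets W=4 under the intervention. R values become 24, 12, 4, -4, 8, -8, 20, 0; E[R|do(W=4)] = 7.
Conditioning on W=4 selects the 2 unit(s) with U ∈ {-1, -2}. Their R values: -4, -8. Mean = -6.
Difference = 7 − (-6) = 13.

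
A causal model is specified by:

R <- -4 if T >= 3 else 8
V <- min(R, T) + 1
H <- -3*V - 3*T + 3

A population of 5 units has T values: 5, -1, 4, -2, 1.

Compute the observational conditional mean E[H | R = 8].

4

Conditioning on R=8 selects the 3 unit(s) with T ∈ {-1, -2, 1}. Their H values: 6, 12, -6. Mean = 4.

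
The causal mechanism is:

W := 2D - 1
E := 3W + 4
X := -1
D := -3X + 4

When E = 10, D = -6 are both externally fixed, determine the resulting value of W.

-13

Setting E = 10, D = -6 by intervention discards those variables' equations.
W = 2D - 1  [with D=-6]  = -13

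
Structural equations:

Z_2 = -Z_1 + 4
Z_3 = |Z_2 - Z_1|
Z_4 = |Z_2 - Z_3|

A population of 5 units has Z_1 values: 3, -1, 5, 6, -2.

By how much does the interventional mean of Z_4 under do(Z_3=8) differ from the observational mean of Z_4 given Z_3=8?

Every unit gets Z_3=8 under the intervention. Z_4 values become 7, 3, 9, 10, 2; E[Z_4|do(Z_3=8)] = 6.2.
E[Z_4|Z_3=8] averages over only the 2 units with Z_3=8 (Z_1 = 6, -2): Z_4 = 10, 2, mean 6.
Difference = 6.2 − 6 = 0.2.

0.2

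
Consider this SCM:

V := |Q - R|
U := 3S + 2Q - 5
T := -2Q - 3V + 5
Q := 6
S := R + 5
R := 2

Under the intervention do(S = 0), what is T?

-19

The intervention breaks the incoming arrows to S: S := R + 5 no longer applies, and S = 0.
Since T is not a descendant of the intervened variable, it is unaffected.
V = |Q - R|  [with Q=6, R=2]  = 4
T = -2Q - 3V + 5  [with Q=6, V=4]  = -19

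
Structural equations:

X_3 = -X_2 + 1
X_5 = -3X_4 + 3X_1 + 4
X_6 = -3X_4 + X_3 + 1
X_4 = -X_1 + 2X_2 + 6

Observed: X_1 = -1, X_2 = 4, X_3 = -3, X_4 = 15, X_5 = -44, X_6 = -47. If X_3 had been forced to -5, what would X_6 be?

-49

The intervention breaks the incoming arrows to X_3: X_3 = -X_2 + 1 no longer applies, and X_3 = -5.
X_4 = -X_1 + 2X_2 + 6  [with X_1=-1, X_2=4]  = 15
X_6 = -3X_4 + X_3 + 1  [with X_4=15, X_3=-5]  = -49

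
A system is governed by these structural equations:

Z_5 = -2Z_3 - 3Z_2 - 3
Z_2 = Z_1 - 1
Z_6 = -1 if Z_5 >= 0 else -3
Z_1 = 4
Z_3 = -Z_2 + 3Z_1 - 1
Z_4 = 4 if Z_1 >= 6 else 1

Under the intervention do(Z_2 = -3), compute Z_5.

-22

do(Z_2=-3) replaces the equation Z_2 = Z_1 - 1 with the constant Z_2 = -3.
Z_3 = -Z_2 + 3Z_1 - 1  [with Z_2=-3, Z_1=4]  = 14
Z_5 = -2Z_3 - 3Z_2 - 3  [with Z_3=14, Z_2=-3]  = -22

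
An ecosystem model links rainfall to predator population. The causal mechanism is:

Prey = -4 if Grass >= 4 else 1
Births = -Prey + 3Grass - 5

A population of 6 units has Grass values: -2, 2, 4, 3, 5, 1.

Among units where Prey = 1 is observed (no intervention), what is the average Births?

E[Births|Prey=1] averages over only the 4 units with Prey=1 (Grass = -2, 2, 3, 1): Births = -12, 0, 3, -3, mean -3.

-3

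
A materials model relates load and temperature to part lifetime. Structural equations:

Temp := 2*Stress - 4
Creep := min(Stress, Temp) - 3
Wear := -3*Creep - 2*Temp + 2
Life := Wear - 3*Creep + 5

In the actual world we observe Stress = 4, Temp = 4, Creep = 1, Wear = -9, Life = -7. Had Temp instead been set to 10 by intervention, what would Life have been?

-19

do(Temp=10) replaces the equation Temp := 2*Stress - 4 with the constant Temp = 10.
Creep = min(Stress, Temp) - 3  [with Stress=4, Temp=10]  = 1
Wear = -3*Creep - 2*Temp + 2  [with Creep=1, Temp=10]  = -21
Life = Wear - 3*Creep + 5  [with Wear=-21, Creep=1]  = -19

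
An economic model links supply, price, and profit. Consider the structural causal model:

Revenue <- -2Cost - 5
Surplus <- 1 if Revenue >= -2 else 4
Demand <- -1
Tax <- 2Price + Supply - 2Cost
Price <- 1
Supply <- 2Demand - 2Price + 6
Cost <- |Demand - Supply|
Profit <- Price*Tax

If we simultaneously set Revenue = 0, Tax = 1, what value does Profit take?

Under do(Revenue = 0, Tax = 1), each intervened variable's structural equation is replaced by its fixed value.
Profit = Price*Tax  [with Price=1, Tax=1]  = 1

1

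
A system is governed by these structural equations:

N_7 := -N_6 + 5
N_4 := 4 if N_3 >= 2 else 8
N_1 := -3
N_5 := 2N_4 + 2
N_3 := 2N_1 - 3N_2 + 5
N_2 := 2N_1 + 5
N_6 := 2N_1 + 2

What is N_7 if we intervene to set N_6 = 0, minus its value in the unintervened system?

-4

Intervening sets N_6 = 0 and removes its equation (N_6 := 2N_1 + 2).
N_7 = -N_6 + 5  [with N_6=0]  = 5
Without intervention: N_6 = 2N_1 + 2  [with N_1=-3]  = -4; N_7 = -N_6 + 5  [with N_6=-4]  = 9.
Change = 5 − 9 = -4.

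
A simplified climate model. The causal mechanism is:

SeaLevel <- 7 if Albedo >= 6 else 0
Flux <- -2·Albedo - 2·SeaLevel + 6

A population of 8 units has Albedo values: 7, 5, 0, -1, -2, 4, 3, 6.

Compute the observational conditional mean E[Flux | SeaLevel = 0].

3

Conditioning on SeaLevel=0 selects the 6 unit(s) with Albedo ∈ {5, 0, -1, -2, 4, 3}. Their Flux values: -4, 6, 8, 10, -2, 0. Mean = 3.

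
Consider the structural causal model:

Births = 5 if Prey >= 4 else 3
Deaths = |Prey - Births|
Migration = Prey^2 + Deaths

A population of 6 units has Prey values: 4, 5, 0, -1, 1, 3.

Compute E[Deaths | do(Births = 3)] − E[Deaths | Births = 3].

Under do(Births=3), Births's equation is replaced by Births=3 for every unit. Per-unit Deaths: 1, 2, 3, 4, 2, 0. Mean = 2.
E[Deaths|Births=3] averages over only the 4 units with Births=3 (Prey = 0, -1, 1, 3): Deaths = 3, 4, 2, 0, mean 2.25.
Difference = 2 − 2.25 = -0.25.

-0.25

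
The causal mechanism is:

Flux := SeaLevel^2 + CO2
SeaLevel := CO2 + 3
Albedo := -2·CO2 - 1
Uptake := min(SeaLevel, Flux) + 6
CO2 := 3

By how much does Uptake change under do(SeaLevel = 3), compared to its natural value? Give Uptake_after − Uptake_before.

-3

do(SeaLevel=3) replaces the equation SeaLevel := CO2 + 3 with the constant SeaLevel = 3.
Flux = SeaLevel^2 + CO2  [with SeaLevel=3, CO2=3]  = 12
Uptake = min(SeaLevel, Flux) + 6  [with SeaLevel=3, Flux=12]  = 9
Without intervention: SeaLevel = CO2 + 3  [with CO2=3]  = 6; Flux = SeaLevel^2 + CO2  [with SeaLevel=6, CO2=3]  = 39; Uptake = min(SeaLevel, Flux) + 6  [with SeaLevel=6, Flux=39]  = 12.
Change = 9 − 12 = -3.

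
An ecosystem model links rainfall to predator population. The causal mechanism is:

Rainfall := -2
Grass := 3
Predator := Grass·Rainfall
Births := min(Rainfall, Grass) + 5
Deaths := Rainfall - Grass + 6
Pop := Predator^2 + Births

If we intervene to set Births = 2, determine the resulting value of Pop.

38

Under do(Births=2), the mechanism Births := min(Rainfall, Grass) + 5 is discarded; Births is fixed at 2.
Predator = Grass·Rainfall  [with Grass=3, Rainfall=-2]  = -6
Pop = Predator^2 + Births  [with Predator=-6, Births=2]  = 38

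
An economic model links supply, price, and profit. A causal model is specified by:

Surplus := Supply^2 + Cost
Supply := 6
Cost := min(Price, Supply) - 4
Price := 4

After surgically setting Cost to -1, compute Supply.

Under do(Cost=-1), the mechanism Cost := min(Price, Supply) - 4 is discarded; Cost is fixed at -1.
Since Supply is not a descendant of the intervened variable, it is unaffected.

6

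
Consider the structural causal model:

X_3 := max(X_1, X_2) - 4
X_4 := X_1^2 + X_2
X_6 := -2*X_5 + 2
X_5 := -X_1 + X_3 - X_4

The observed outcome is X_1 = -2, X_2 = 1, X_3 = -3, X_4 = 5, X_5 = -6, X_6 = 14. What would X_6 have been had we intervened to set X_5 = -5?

12

The intervention breaks the incoming arrows to X_5: X_5 := -X_1 + X_3 - X_4 no longer applies, and X_5 = -5.
X_6 = -2*X_5 + 2  [with X_5=-5]  = 12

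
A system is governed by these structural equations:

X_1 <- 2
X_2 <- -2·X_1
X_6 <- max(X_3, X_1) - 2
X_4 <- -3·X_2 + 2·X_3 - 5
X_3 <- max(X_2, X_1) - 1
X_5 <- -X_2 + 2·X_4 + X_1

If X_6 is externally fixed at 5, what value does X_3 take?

1

do(X_6=5) replaces the equation X_6 <- max(X_3, X_1) - 2 with the constant X_6 = 5.
X_3 is not downstream of the intervention, so its value is determined by the original equations.
X_2 = -2·X_1  [with X_1=2]  = -4
X_3 = max(X_2, X_1) - 1  [with X_2=-4, X_1=2]  = 1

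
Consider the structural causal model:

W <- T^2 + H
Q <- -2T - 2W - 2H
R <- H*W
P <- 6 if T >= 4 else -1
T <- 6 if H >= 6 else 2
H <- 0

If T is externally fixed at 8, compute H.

Under do(T=8), the mechanism T <- 6 if H >= 6 else 2 is discarded; T is fixed at 8.
H is not downstream of the intervention, so its value is determined by the original equations.

0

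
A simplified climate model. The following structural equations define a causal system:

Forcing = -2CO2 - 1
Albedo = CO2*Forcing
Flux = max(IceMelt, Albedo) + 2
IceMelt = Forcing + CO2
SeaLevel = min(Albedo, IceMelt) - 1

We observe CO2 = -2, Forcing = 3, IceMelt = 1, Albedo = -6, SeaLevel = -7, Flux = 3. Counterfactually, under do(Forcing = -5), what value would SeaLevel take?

do(Forcing=-5) replaces the equation Forcing = -2CO2 - 1 with the constant Forcing = -5.
IceMelt = Forcing + CO2  [with Forcing=-5, CO2=-2]  = -7
Albedo = CO2*Forcing  [with CO2=-2, Forcing=-5]  = 10
SeaLevel = min(Albedo, IceMelt) - 1  [with Albedo=10, IceMelt=-7]  = -8

-8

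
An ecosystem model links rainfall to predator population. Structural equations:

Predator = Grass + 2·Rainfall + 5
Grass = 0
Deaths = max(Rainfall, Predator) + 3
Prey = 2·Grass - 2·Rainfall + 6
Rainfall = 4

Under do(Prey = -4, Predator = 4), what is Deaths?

Setting Prey = -4, Predator = 4 by intervention discards those variables' equations.
Deaths = max(Rainfall, Predator) + 3  [with Rainfall=4, Predator=4]  = 7

7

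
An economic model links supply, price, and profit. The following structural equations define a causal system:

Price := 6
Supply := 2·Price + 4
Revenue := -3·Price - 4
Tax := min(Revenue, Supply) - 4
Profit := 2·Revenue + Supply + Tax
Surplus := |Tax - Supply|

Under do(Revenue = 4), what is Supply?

16

Under do(Revenue=4), the mechanism Revenue := -3·Price - 4 is discarded; Revenue is fixed at 4.
Since Supply is not a descendant of the intervened variable, it is unaffected.
Supply = 2·Price + 4  [with Price=6]  = 16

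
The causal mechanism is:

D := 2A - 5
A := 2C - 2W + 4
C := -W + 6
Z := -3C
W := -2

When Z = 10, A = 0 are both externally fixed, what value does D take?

Under do(Z = 10, A = 0), each intervened variable's structural equation is replaced by its fixed value.
D = 2A - 5  [with A=0]  = -5

-5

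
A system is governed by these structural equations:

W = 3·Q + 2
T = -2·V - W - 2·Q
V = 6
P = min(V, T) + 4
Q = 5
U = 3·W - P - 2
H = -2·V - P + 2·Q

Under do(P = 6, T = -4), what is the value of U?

Setting P = 6, T = -4 by intervention discards those variables' equations.
W = 3·Q + 2  [with Q=5]  = 17
U = 3·W - P - 2  [with W=17, P=6]  = 43

43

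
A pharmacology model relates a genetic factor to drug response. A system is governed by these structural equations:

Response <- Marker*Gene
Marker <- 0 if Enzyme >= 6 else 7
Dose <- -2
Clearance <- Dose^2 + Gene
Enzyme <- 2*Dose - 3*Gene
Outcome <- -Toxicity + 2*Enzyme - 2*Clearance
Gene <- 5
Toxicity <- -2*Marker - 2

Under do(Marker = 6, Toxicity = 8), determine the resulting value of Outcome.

-64

Under do(Marker = 6, Toxicity = 8), each intervened variable's structural equation is replaced by its fixed value.
Enzyme = 2*Dose - 3*Gene  [with Dose=-2, Gene=5]  = -19
Clearance = Dose^2 + Gene  [with Dose=-2, Gene=5]  = 9
Outcome = -Toxicity + 2*Enzyme - 2*Clearance  [with Toxicity=8, Enzyme=-19, Clearance=9]  = -64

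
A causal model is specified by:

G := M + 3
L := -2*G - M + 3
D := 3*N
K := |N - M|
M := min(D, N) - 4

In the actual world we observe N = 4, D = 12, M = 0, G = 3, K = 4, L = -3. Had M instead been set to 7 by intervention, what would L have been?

-24

The intervention breaks the incoming arrows to M: M := min(D, N) - 4 no longer applies, and M = 7.
G = M + 3  [with M=7]  = 10
L = -2*G - M + 3  [with G=10, M=7]  = -24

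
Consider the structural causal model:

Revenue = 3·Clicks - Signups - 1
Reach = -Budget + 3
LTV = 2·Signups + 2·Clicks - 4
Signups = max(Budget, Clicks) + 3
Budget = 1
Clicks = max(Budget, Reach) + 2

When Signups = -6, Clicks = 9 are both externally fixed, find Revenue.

32

The joint intervention fixes Signups = -6, Clicks = 9, removing each variable's own equation.
Revenue = 3·Clicks - Signups - 1  [with Clicks=9, Signups=-6]  = 32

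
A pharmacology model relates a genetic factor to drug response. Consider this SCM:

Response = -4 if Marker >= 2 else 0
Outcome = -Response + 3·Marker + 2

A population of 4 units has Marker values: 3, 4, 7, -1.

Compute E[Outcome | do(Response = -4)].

Every unit gets Response=-4 under the intervention. Outcome values become 15, 18, 27, 3; E[Outcome|do(Response=-4)] = 15.75.

15.75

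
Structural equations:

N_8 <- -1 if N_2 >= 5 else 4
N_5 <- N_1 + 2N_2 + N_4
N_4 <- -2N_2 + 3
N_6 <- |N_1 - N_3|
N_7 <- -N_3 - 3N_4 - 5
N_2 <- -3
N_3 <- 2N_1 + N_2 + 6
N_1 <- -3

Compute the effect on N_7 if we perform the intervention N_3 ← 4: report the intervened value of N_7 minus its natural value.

The intervention breaks the incoming arrows to N_3: N_3 <- 2N_1 + N_2 + 6 no longer applies, and N_3 = 4.
N_4 = -2N_2 + 3  [with N_2=-3]  = 9
N_7 = -N_3 - 3N_4 - 5  [with N_3=4, N_4=9]  = -36
Without intervention: N_3 = 2N_1 + N_2 + 6  [with N_1=-3, N_2=-3]  = -3; N_4 = -2N_2 + 3  [with N_2=-3]  = 9; N_7 = -N_3 - 3N_4 - 5  [with N_3=-3, N_4=9]  = -29.
Change = -36 − (-29) = -7.

-7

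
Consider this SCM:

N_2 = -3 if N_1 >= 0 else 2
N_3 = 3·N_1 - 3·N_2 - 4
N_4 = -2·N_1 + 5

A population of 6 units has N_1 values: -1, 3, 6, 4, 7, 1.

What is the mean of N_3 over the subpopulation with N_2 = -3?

17.6

Conditioning on N_2=-3 selects the 5 unit(s) with N_1 ∈ {3, 6, 4, 7, 1}. Their N_3 values: 14, 23, 17, 26, 8. Mean = 17.6.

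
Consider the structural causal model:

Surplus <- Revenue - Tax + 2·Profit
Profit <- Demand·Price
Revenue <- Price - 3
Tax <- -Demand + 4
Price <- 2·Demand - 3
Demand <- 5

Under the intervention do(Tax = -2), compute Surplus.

76

Under do(Tax=-2), the mechanism Tax <- -Demand + 4 is discarded; Tax is fixed at -2.
Price = 2·Demand - 3  [with Demand=5]  = 7
Revenue = Price - 3  [with Price=7]  = 4
Profit = Demand·Price  [with Demand=5, Price=7]  = 35
Surplus = Revenue - Tax + 2·Profit  [with Revenue=4, Tax=-2, Profit=35]  = 76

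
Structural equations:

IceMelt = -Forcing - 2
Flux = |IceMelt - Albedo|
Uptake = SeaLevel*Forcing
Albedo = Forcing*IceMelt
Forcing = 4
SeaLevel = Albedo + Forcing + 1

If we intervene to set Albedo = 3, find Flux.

9

do(Albedo=3) replaces the equation Albedo = Forcing*IceMelt with the constant Albedo = 3.
IceMelt = -Forcing - 2  [with Forcing=4]  = -6
Flux = |IceMelt - Albedo|  [with IceMelt=-6, Albedo=3]  = 9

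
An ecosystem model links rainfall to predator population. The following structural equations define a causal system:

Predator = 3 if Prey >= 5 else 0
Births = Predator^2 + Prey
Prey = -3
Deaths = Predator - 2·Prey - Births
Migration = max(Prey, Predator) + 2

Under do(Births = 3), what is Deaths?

The intervention breaks the incoming arrows to Births: Births = Predator^2 + Prey no longer applies, and Births = 3.
Predator = 3 if Prey >= 5 else 0  [with Prey=-3]  = 0
Deaths = Predator - 2·Prey - Births  [with Predator=0, Prey=-3, Births=3]  = 3

3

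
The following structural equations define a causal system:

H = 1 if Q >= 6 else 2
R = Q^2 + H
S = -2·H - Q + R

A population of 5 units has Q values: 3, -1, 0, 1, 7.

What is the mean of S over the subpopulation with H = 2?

0

E[S|H=2] averages over only the 4 units with H=2 (Q = 3, -1, 0, 1): S = 4, 0, -2, -2, mean 0.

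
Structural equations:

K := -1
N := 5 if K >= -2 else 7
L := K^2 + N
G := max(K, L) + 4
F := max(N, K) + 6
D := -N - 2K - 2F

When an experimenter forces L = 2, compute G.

The intervention breaks the incoming arrows to L: L := K^2 + N no longer applies, and L = 2.
G = max(K, L) + 4  [with K=-1, L=2]  = 6

6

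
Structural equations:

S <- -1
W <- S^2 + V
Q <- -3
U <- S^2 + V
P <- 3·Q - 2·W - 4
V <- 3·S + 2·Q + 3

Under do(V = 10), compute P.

-35

The intervention breaks the incoming arrows to V: V <- 3·S + 2·Q + 3 no longer applies, and V = 10.
W = S^2 + V  [with S=-1, V=10]  = 11
P = 3·Q - 2·W - 4  [with Q=-3, W=11]  = -35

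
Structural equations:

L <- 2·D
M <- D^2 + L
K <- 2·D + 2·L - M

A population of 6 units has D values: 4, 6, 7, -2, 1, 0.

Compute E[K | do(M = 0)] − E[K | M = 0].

22

The intervention sets M=0 in all 6 units regardless of D. Recomputing K per unit gives 24, 36, 42, -12, 6, 0; average 16.
Conditioning on M=0 selects the 2 unit(s) with D ∈ {-2, 0}. Their K values: -12, 0. Mean = -6.
Difference = 16 − (-6) = 22.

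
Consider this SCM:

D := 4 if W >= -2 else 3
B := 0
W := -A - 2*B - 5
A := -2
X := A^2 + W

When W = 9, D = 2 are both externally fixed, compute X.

13

Setting W = 9, D = 2 by intervention discards those variables' equations.
X = A^2 + W  [with A=-2, W=9]  = 13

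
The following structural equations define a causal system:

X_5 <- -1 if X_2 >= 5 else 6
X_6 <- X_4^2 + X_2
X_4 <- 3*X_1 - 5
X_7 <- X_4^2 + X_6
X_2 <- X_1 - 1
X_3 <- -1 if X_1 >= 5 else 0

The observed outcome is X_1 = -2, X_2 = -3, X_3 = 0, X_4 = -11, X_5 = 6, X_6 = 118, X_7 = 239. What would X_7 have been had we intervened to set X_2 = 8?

Under do(X_2=8), the mechanism X_2 <- X_1 - 1 is discarded; X_2 is fixed at 8.
X_4 = 3*X_1 - 5  [with X_1=-2]  = -11
X_6 = X_4^2 + X_2  [with X_4=-11, X_2=8]  = 129
X_7 = X_4^2 + X_6  [with X_4=-11, X_6=129]  = 250

250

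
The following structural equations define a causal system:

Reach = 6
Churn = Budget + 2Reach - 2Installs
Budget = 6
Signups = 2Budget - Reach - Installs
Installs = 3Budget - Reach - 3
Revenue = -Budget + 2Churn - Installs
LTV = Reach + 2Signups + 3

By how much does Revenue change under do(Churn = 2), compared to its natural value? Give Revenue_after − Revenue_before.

The intervention breaks the incoming arrows to Churn: Churn = Budget + 2Reach - 2Installs no longer applies, and Churn = 2.
Installs = 3Budget - Reach - 3  [with Budget=6, Reach=6]  = 9
Revenue = -Budget + 2Churn - Installs  [with Budget=6, Churn=2, Installs=9]  = -11
Without intervention: Installs = 3Budget - Reach - 3  [with Budget=6, Reach=6]  = 9; Churn = Budget + 2Reach - 2Installs  [with Budget=6, Reach=6, Installs=9]  = 0; Revenue = -Budget + 2Churn - Installs  [with Budget=6, Churn=0, Installs=9]  = -15.
Change = -11 − (-15) = 4.

4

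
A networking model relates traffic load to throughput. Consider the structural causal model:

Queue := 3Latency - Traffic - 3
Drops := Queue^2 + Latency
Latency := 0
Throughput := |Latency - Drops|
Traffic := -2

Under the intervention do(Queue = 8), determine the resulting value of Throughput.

do(Queue=8) replaces the equation Queue := 3Latency - Traffic - 3 with the constant Queue = 8.
Drops = Queue^2 + Latency  [with Queue=8, Latency=0]  = 64
Throughput = |Latency - Drops|  [with Latency=0, Drops=64]  = 64

64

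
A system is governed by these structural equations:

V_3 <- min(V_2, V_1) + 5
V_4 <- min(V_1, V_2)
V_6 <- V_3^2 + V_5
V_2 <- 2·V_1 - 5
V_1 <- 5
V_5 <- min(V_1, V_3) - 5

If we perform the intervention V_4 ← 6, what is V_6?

Under do(V_4=6), the mechanism V_4 <- min(V_1, V_2) is discarded; V_4 is fixed at 6.
Since V_6 is not a descendant of the intervened variable, it is unaffected.
V_2 = 2·V_1 - 5  [with V_1=5]  = 5
V_3 = min(V_2, V_1) + 5  [with V_2=5, V_1=5]  = 10
V_5 = min(V_1, V_3) - 5  [with V_1=5, V_3=10]  = 0
V_6 = V_3^2 + V_5  [with V_3=10, V_5=0]  = 100

100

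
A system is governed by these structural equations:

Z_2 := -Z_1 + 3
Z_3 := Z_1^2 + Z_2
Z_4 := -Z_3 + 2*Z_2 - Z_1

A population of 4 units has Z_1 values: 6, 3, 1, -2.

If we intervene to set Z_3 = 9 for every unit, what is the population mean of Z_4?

Under do(Z_3=9), Z_3's equation is replaced by Z_3=9 for every unit. Per-unit Z_4: -21, -12, -6, 3. Mean = -9.

-9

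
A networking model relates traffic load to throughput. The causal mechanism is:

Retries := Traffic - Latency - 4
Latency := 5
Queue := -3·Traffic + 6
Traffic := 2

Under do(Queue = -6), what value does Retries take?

The intervention breaks the incoming arrows to Queue: Queue := -3·Traffic + 6 no longer applies, and Queue = -6.
Retries is not downstream of the intervention, so its value is determined by the original equations.
Retries = Traffic - Latency - 4  [with Traffic=2, Latency=5]  = -7

-7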